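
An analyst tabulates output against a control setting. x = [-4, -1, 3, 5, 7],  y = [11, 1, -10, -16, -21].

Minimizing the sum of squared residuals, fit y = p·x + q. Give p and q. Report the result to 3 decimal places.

p = -2.900, q = -1.200

Compute the Gram sums: Σx·x = 100, Σx = 10, Σ1 = 5.
Moment sums: Σx·y = -302, Σy = -35.
Δ = 100·5 − 10² = 400.
p = ((-302)·5 − 10·(-35))/400 = -29/10; q = (100·(-35) − 10·(-302))/400 = -6/5.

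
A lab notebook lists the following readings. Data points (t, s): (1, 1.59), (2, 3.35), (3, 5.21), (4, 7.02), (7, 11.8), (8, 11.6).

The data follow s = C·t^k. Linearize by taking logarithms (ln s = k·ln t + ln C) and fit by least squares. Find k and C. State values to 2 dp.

k = 0.98, C = 1.68

With ln sᵢ as the transformed response and ln tᵢ as the regressor:
XᵀX = [[11.7199, 7.2034]; [7.2034, 6]], rhs = [15.2523, 10.1911]ᵀ  (here Σln t = 7.2034, Σ(ln t)² = 11.7199, Σln s = 10.1911, Σln t·ln s = 15.2523).
Δ = 11.7199·6 − (7.2034)² = 18.4301; k = (15.2523·6 − 7.2034·10.1911)/18.4301 = 0.98225, ln C = (11.7199·10.1911 − 7.2034·15.2523)/18.4301 = 0.51927, so C = exp(0.51927) = 1.68079.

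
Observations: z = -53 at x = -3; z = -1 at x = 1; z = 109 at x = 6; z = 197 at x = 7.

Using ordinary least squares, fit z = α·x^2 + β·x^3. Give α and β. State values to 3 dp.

α = -2.913, β = 0.990

Setting ∂/∂α … = 0 gives: 3779·α + 24341·β = 13099;  24341·α + 165035·β = 92545.
(Σx^2·x^2 = 3779, Σx^2·x^3 = 24341, Σx^3·x^3 = 165035, Σx^2·z = 13099, Σx^3·z = 92545.)
Eliminating β: 165035·(row 1) − 24341·(row 2) gives 31182984·α = 165035·13099 − 24341·92545 = -90844380, so α = -2523455/866194.
Then β = (92545 − 24341·(-2523455/866194))/165035 = 857911/866194.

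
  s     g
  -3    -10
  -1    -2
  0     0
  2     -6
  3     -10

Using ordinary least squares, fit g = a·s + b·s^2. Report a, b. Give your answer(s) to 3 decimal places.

a = -0.086, b = -1.147

Sums needed: Σs·s = 23, Σs·s^2 = 7, Σs^2·s^2 = 179.
Moment sums: Σs·g = -10, Σs^2·g = -206.
MᵀM·[a, b]ᵀ = Mᵀg becomes [[23, 7]; [7, 179]]·[a, b]ᵀ = [-10, -206]ᵀ.
Δ = 23·179 − 7² = 4068.
a = ((-10)·179 − 7·(-206))/4068 = -29/339; b = (23·(-206) − 7·(-10))/4068 = -389/339.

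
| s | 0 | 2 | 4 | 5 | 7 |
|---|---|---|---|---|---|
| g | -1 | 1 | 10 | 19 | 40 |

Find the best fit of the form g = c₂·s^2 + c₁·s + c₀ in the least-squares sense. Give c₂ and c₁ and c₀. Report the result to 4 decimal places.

Entries of AᵀA: Σs^2·s^2 = 3298, Σs^2·s = 540, Σs^2 = 94, Σs·s = 94, Σs = 18, Σ1 = 5.
Moment sums: Σs^2·g = 2599, Σs·g = 417, Σg = 69.
Row-reducing yields c₂ = 10057/10142, c₁ = -10875/10142, c₀ = -4981/5071.

c₂ = 0.9916, c₁ = -1.0723, c₀ = -0.9823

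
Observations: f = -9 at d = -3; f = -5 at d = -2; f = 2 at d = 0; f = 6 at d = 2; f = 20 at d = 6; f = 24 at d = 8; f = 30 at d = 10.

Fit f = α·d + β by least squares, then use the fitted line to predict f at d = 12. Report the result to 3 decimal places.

Compute the Gram sums: Σd·d = 217, Σd = 21, Σ1 = 7.
For Aᵀf: Σd·f = 661, Σf = 68.
AᵀA·[α, β]ᵀ = Aᵀf becomes [[217, 21]; [21, 7]]·[α, β]ᵀ = [661, 68]ᵀ.
Δ = 217·7 − 21² = 1078.
α = (661·7 − 21·68)/1078 = 457/154; β = (217·68 − 21·661)/1078 = 125/154.
At d = 12: f̂ = (457/154)·(12) + (125/154)·(1) = 5609/154.

f̂ = 36.422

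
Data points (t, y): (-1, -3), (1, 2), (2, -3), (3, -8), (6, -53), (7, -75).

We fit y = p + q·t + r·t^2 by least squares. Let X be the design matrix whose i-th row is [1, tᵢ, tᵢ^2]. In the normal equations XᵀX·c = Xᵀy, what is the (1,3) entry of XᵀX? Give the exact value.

Row 1 ↔ basis 1, column 3 ↔ basis t^2, so (XᵀX)_{1,3} = Σᵢ t^2 = (1)·(1) + (1)·(1) + (1)·(4) + (1)·(9) + (1)·(36) + (1)·(49) = 100.

100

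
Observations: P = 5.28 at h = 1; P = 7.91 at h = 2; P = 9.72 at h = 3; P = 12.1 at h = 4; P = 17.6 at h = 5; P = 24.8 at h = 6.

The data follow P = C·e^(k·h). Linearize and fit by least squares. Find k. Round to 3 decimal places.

Linearized form: ln P = k·h + ln C. From the 6 transformed points,
AᵀA = [[91.0000, 21.0000]; [21.0000, 6]], rhs = [56.2001, 14.5782]ᵀ  (here Σh = 21.0000, Σ(h)² = 91.0000, Σln P = 14.5782, Σh·ln P = 56.2001).
Δ = 91.0000·6 − (21.0000)² = 105.0000; k = (56.2001·6 − 21.0000·14.5782)/105.0000 = 0.29580, ln C = (91.0000·14.5782 − 21.0000·56.2001)/105.0000 = 1.39441.

k = 0.296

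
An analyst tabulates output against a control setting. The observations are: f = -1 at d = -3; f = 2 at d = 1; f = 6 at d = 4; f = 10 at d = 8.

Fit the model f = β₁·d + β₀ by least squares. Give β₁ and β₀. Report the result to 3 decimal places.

β₁ = 1.023, β₀ = 1.692

Entries of XᵀX: Σd·d = 90, Σd = 10, Σ1 = 4.
Right-hand side: Σd·f = 109, Σf = 17.
So XᵀX·[β₁, β₀]ᵀ = Xᵀf: [[90, 10]; [10, 4]]·[β₁, β₀]ᵀ = [109, 17]ᵀ.
Eliminating β₀: 4·(row 1) − 10·(row 2) gives 260·β₁ = 4·109 − 10·17 = 266, so β₁ = 133/130.
Then β₀ = (17 − 10·(133/130))/4 = 22/13.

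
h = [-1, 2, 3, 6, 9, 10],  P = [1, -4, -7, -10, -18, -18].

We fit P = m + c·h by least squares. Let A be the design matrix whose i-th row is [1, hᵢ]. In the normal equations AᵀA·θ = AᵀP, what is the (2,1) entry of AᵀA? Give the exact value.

29

Row 2 ↔ basis h, column 1 ↔ basis 1, so (AᵀA)_{2,1} = Σᵢ h = (-1)·(1) + (2)·(1) + (3)·(1) + (6)·(1) + (9)·(1) + (10)·(1) = 29.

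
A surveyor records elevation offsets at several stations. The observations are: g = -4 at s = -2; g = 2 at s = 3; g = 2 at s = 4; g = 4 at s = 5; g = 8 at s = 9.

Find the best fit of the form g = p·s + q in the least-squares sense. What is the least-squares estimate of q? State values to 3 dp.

From the data, Σs·s = 135, Σs = 19, Σ1 = 5.
Right-hand side: Σs·g = 114, Σg = 12.
det = 135·5 − 19² = 314.
p = (114·5 − 19·12)/314 = 171/157; q = (135·12 − 19·114)/314 = -273/157.

q = -1.739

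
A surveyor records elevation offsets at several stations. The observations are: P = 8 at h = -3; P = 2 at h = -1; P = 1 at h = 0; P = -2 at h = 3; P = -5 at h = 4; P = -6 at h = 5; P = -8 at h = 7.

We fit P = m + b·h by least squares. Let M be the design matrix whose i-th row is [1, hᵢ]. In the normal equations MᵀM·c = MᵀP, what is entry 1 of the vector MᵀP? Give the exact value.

Entry 1 ↔ basis 1, so (MᵀP)_{1} = Σᵢ Pᵢ = (1)·(8) + (1)·(2) + (1)·(1) + (1)·(-2) + (1)·(-5) + (1)·(-6) + (1)·(-8) = -10.

-10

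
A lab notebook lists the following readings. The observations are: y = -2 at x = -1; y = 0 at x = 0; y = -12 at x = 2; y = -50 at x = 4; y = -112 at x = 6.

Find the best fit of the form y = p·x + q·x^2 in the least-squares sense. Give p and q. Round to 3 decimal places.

Forming MᵀM = [[57, 287]; [287, 1569]] and Mᵀy = [-894, -4882]ᵀ gives MᵀM·[p, q]ᵀ = Mᵀy.
Determinant 57·1569 − 287² = 7064.
p = ((-894)·1569 − 287·(-4882))/7064 = -194/883; q = (57·(-4882) − 287·(-894))/7064 = -2712/883.

p = -0.220, q = -3.071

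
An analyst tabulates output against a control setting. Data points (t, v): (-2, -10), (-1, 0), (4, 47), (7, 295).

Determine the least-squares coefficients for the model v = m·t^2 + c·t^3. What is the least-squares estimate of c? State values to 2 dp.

Normal-equation sums: Σt^2·t^2 = 2674, Σt^2·t^3 = 17798, Σt^3·t^3 = 121810.
Right-hand side: Σt^2·v = 15167, Σt^3·v = 104273.
Normal equations: [[2674, 17798]; [17798, 121810]]·[m, c]ᵀ = [15167, 104273]ᵀ.
Eliminating c: 121810·(row 1) − 17798·(row 2) gives 8951136·m = 121810·15167 − 17798·104273 = -8358584, so m = -1044823/1118892.
Then c = (104273 − 17798·(-1044823/1118892))/121810 = 1110467/1118892.

c = 0.99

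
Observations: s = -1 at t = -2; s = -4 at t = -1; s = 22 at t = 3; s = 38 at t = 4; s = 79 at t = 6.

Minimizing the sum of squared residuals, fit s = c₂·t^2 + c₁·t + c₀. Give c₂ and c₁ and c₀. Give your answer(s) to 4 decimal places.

c₂ = 1.7883, c₁ = 2.8943, c₀ = -2.5944

With design matrix X, XᵀX = [[1650, 298, 66]; [298, 66, 10]; [66, 10, 5]] and Xᵀs = [3642, 698, 134]ᵀ.
Row-reducing yields c₂ = 4621/2584, c₁ = 7479/2584, c₀ = -838/323.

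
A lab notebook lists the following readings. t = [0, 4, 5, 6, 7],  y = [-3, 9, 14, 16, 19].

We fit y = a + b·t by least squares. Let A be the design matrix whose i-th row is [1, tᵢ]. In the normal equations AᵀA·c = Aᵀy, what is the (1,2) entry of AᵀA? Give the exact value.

22

Row 1 ↔ basis 1, column 2 ↔ basis t, so (AᵀA)_{1,2} = Σᵢ t = (1)·(0) + (1)·(4) + (1)·(5) + (1)·(6) + (1)·(7) = 22.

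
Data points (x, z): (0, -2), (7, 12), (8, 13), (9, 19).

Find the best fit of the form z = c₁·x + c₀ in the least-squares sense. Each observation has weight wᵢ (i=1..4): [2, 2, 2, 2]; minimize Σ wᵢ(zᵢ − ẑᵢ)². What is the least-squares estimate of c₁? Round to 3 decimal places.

Normal-equation sums: Σwᵢ·x·x = 388, Σwᵢ·x = 48, Σwᵢ·1 = 8.
Right-hand side: Σwᵢ·x·z = 718, Σwᵢ·z = 84.
So AᵀWA·[c₁, c₀]ᵀ = AᵀWz: [[388, 48]; [48, 8]]·[c₁, c₀]ᵀ = [718, 84]ᵀ.
det = 388·8 − 48² = 800.
c₁ = (718·8 − 48·84)/800 = 107/50; c₀ = (388·84 − 48·718)/800 = -117/50.

c₁ = 2.140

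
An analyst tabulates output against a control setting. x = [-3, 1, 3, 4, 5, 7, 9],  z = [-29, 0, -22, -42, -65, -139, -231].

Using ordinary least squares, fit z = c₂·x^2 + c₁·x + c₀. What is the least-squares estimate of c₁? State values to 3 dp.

With design matrix M, MᵀM = [[10006, 1262, 190]; [1262, 190, 26]; [190, 26, 7]] and Mᵀz = [-28278, -3524, -528]ᵀ.
Inverting the 3×3 Gram matrix, [c₂, c₁, c₀]ᵀ = [-252941/83748, 105121/83748, 13175/6979]ᵀ.

c₁ = 1.255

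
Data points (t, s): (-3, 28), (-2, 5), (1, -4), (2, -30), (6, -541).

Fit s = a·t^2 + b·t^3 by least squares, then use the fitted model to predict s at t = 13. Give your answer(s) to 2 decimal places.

ŝ = -4923.44

Sums needed: Σt^2·t^2 = 1410, Σt^2·t^3 = 7534, Σt^3·t^3 = 47514.
Right-hand side: Σt^2·s = -19328, Σt^3·s = -117896.
Eliminating b: 47514·(row 1) − 7534·(row 2) gives 10233584·a = 47514·(-19328) − 7534·(-117896) = -30122128, so a = -1882633/639599.
Then b = ((-117896) − 7534·(-1882633/639599))/47514 = -1288513/639599.
At t = 13: ŝ = (-1882633/639599)·(169) + (-1288513/639599)·(2197) = -3149028038/639599.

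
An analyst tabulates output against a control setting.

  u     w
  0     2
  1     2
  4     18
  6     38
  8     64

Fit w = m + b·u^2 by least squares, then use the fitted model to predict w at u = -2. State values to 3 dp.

Forming XᵀX = [[5, 117]; [117, 5649]] and Xᵀw = [124, 5754]ᵀ gives XᵀX·[m, b]ᵀ = Xᵀw.
Eliminating b: 5649·(row 1) − 117·(row 2) gives 14556·m = 5649·124 − 117·5754 = 27258, so m = 4543/2426.
Then b = (5754 − 117·(4543/2426))/5649 = 2377/2426.
At u = -2: ŵ = (4543/2426)·(1) + (2377/2426)·(4) = 14051/2426.

ŵ = 5.792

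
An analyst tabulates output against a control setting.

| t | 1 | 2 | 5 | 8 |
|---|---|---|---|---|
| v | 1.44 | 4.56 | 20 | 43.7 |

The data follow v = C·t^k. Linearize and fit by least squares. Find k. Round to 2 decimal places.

Let Y = ln v. Fitting Y = k·ln t + ln C by least squares:
Σln t = 4.3820, Σ(ln t)² = 7.3948, Σln v = 8.6550, Σln t·ln v = 13.7279.
Equations: 7.3948·k + 4.3820·ln C = 13.7279;  4.3820·k + 4·ln C = 8.6550.
Solving (det = 10.3771): k = 1.63679, ln C = 0.37065.

k = 1.64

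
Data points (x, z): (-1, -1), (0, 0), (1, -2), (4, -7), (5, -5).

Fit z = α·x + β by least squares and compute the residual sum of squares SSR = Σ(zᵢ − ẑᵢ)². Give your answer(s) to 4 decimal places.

SSR = 6.7985

Forming AᵀA = [[43, 9]; [9, 5]] and Aᵀz = [-54, -15]ᵀ gives AᵀA·[α, β]ᵀ = Aᵀz.
Determinant 43·5 − 9² = 134.
α = ((-54)·5 − 9·(-15))/134 = -135/134; β = (43·(-15) − 9·(-54))/134 = -159/134.
Residuals: -55/67, 159/134, 13/67, -239/134, 82/67; SSR = 911/134.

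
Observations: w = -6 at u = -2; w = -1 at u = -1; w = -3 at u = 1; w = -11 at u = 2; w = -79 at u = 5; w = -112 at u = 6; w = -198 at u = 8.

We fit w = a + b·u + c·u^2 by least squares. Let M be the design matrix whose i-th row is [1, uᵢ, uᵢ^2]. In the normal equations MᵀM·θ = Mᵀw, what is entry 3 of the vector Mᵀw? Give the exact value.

-18751

Entry 3 ↔ basis u^2, so (Mᵀw)_{3} = Σᵢ (u^2)·wᵢ = (4)·(-6) + (1)·(-1) + (1)·(-3) + (4)·(-11) + (25)·(-79) + (36)·(-112) + (64)·(-198) = -18751.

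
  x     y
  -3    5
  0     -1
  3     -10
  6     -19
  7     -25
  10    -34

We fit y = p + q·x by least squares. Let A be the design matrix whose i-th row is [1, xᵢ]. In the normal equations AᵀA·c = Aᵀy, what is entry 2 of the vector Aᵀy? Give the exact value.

-674

Entry 2 ↔ basis x, so (Aᵀy)_{2} = Σᵢ (x)·yᵢ = (-3)·(5) + (0)·(-1) + (3)·(-10) + (6)·(-19) + (7)·(-25) + (10)·(-34) = -674.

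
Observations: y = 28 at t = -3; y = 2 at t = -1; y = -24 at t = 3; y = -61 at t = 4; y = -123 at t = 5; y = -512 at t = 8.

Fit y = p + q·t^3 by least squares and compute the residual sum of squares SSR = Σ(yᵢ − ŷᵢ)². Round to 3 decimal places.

Compute the Gram sums: Σ1 = 6, Σt^3 = 700, Σt^3·t^3 = 283324.
Right-hand side: Σy = -690, Σt^3·y = -282829.
Normal equations: [[6, 700]; [700, 283324]]·[p, q]ᵀ = [-690, -282829]ᵀ.
Eliminating q: 283324·(row 1) − 700·(row 2) gives 1209944·p = 283324·(-690) − 700·(-282829) = 2486740, so p = 621685/302486.
Then q = ((-282829) − 700·(621685/302486))/283324 = -606987/604972.
Residuals: -692803/604972, -640413/604972, 625951/604972, 350253/302486, 218449/604972, -105845/302486; SSR = 3083053/604972.

SSR = 5.096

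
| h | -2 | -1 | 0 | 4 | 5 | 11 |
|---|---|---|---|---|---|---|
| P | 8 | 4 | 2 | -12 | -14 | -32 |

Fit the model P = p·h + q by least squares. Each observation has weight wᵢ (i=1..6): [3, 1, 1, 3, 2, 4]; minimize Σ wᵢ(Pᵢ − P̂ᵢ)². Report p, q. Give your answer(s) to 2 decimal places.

Forming MᵀWM = [[595, 59]; [59, 14]] and MᵀWP = [-1744, -162]ᵀ gives MᵀWM·[p, q]ᵀ = MᵀWP.
det = 595·14 − 59² = 4849.
p = ((-1744)·14 − 59·(-162))/4849 = -14858/4849; q = (595·(-162) − 59·(-1744))/4849 = 6506/4849.

p = -3.06, q = 1.34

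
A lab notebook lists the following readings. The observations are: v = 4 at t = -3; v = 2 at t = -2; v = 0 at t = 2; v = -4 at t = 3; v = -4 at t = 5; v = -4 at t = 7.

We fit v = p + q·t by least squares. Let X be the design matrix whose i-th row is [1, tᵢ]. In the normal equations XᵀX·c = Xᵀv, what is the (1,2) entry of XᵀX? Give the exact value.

12

Row 1 ↔ basis 1, column 2 ↔ basis t, so (XᵀX)_{1,2} = Σᵢ t = (1)·(-3) + (1)·(-2) + (1)·(2) + (1)·(3) + (1)·(5) + (1)·(7) = 12.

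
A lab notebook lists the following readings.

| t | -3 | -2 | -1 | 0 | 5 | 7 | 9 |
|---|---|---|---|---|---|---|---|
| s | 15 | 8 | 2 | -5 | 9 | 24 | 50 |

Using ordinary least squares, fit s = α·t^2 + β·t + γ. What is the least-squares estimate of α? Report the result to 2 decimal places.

α = 0.98

Normal-equation sums: Σt^2·t^2 = 9685, Σt^2·t = 1161, Σt^2 = 169, Σt·t = 169, Σt = 15, Σ1 = 7.
For Xᵀs: Σt^2·s = 5620, Σt·s = 600, Σs = 103.
XᵀX·[α, β, γ]ᵀ = Xᵀs becomes [[9685, 1161, 169]; [1161, 169, 15]; [169, 15, 7]]·[α, β, γ]ᵀ = [5620, 600, 103]ᵀ.
Inverting the 3×3 Gram matrix, [α, β, γ]ᵀ = [146787/150374, -440073/150374, -194099/75187]ᵀ.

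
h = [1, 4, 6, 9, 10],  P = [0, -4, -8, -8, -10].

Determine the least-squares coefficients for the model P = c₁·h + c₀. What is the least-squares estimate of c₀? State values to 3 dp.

c₀ = 0.222

With design matrix A, AᵀA = [[234, 30]; [30, 5]] and AᵀP = [-236, -30]ᵀ.
det = 234·5 − 30² = 270.
c₁ = ((-236)·5 − 30·(-30))/270 = -28/27; c₀ = (234·(-30) − 30·(-236))/270 = 2/9.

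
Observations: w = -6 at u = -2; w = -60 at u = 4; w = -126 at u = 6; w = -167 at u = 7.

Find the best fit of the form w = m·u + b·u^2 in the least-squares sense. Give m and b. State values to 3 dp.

Normal-equation sums: Σu·u = 105, Σu·u^2 = 615, Σu^2·u^2 = 3969.
And Σu·w = -2153, Σu^2·w = -13703.
Δ = 105·3969 − 615² = 38520.
m = ((-2153)·3969 − 615·(-13703))/38520 = -4913/1605; b = (105·(-13703) − 615·(-2153))/38520 = -956/321.

m = -3.061, b = -2.978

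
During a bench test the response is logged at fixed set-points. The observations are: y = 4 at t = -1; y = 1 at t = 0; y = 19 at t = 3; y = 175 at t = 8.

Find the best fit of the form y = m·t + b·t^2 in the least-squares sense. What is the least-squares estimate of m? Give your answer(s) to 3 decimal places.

Setting ∂/∂m … = 0 gives: 74·m + 538·b = 1453;  538·m + 4178·b = 11375.
Δ = 74·4178 − 538² = 19728.
m = (1453·4178 − 538·11375)/19728 = -4093/1644; b = (74·11375 − 538·1453)/19728 = 5003/1644.

m = -2.490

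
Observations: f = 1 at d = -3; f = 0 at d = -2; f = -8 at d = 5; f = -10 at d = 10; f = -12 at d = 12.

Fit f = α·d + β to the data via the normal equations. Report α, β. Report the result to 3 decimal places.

The normal system XᵀX·[α, β]ᵀ = Xᵀf is [[282, 22]; [22, 5]]·[α, β]ᵀ = [-287, -29]ᵀ.
Eliminating β: 5·(row 1) − 22·(row 2) gives 926·α = 5·(-287) − 22·(-29) = -797, so α = -797/926.
Then β = ((-29) − 22·(-797/926))/5 = -932/463.

α = -0.861, β = -2.013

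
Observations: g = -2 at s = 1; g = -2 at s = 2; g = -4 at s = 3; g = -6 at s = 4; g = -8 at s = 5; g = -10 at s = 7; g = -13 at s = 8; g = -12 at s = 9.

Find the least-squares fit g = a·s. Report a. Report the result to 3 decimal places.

Setting ∂/∂a … = 0 gives: 249·a = -364.
(Σs·s = 249, Σs·g = -364.)
Hence a = -364 / 249 ≈ -1.46185.

a = -1.462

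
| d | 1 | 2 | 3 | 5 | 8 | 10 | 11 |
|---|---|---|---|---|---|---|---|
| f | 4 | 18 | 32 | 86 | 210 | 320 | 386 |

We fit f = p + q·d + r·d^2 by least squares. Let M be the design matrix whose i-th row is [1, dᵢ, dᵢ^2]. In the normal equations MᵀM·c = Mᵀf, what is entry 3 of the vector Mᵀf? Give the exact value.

94660

Entry 3 ↔ basis d^2, so (Mᵀf)_{3} = Σᵢ (d^2)·fᵢ = (1)·(4) + (4)·(18) + (9)·(32) + (25)·(86) + (64)·(210) + (100)·(320) + (121)·(386) = 94660.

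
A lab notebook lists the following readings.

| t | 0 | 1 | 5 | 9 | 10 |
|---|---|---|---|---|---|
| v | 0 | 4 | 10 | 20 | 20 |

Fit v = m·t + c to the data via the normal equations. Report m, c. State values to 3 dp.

m = 2.000, c = 0.800

Compute the Gram sums: Σt·t = 207, Σt = 25, Σ1 = 5.
Right-hand side: Σt·v = 434, Σv = 54.
XᵀX·[m, c]ᵀ = Xᵀv becomes [[207, 25]; [25, 5]]·[m, c]ᵀ = [434, 54]ᵀ.
Determinant 207·5 − 25² = 410.
m = (434·5 − 25·54)/410 = 2; c = (207·54 − 25·434)/410 = 4/5.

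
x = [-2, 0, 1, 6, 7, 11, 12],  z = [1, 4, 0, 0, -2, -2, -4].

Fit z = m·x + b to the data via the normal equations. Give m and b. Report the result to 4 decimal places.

m = -0.3944, b = 1.5437

With design matrix M, MᵀM = [[355, 35]; [35, 7]] and Mᵀz = [-86, -3]ᵀ.
det = 355·7 − 35² = 1260.
m = ((-86)·7 − 35·(-3))/1260 = -71/180; b = (355·(-3) − 35·(-86))/1260 = 389/252.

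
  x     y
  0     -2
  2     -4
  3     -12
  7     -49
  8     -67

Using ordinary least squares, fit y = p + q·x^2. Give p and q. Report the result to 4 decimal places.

Entries of MᵀM: Σ1 = 5, Σx^2 = 126, Σx^2·x^2 = 6594.
For Mᵀy: Σy = -134, Σx^2·y = -6813.
So MᵀM·[p, q]ᵀ = Mᵀy: [[5, 126]; [126, 6594]]·[p, q]ᵀ = [-134, -6813]ᵀ.
Δ = 5·6594 − 126² = 17094.
p = ((-134)·6594 − 126·(-6813))/17094 = -599/407; q = (5·(-6813) − 126·(-134))/17094 = -5727/5698.

p = -1.4717, q = -1.0051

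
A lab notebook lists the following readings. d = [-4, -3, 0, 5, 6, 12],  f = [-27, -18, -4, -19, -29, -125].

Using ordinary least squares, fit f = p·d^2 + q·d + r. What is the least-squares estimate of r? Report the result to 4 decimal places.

From the data, Σd^2·d^2 = 22994, Σd^2·d = 1978, Σd^2 = 230, Σd·d = 230, Σd = 16, Σ1 = 6.
And Σd^2·f = -20113, Σd·f = -1607, Σf = -222.
Inverting the 3×3 Gram matrix, [p, q, r]ᵀ = [-197123/198393, 722117/396786, -248994/66131]ᵀ.

r = -3.7652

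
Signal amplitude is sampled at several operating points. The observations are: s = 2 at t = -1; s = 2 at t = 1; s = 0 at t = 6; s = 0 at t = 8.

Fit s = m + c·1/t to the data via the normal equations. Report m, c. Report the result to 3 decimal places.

From the data, Σ1 = 4, Σ1/t = 7/24, Σ1/t·1/t = 1177/576.
Right-hand side: Σs = 4, Σ1/t·s = 0.
det = 4·(1177/576) − (7/24)² = 1553/192.
m = (4·(1177/576) − (7/24)·0)/(1553/192) = 4708/4659; c = (4·0 − (7/24)·4)/(1553/192) = -224/1553.

m = 1.011, c = -0.144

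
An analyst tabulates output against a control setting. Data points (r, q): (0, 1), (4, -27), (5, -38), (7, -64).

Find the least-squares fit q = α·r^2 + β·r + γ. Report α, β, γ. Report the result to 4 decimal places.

α = -0.7553, β = -4.0032, γ = 1.0077

From the data, Σr^2·r^2 = 3282, Σr^2·r = 532, Σr^2 = 90, Σr·r = 90, Σr = 16, Σ1 = 4.
And Σr^2·q = -4518, Σr·q = -746, Σq = -128.
AᵀA·[α, β, γ]ᵀ = Aᵀq becomes [[3282, 532, 90]; [532, 90, 16]; [90, 16, 4]]·[α, β, γ]ᵀ = [-4518, -746, -128]ᵀ.
Solving the 3×3 system (Gaussian elimination) gives α = -1170/1549, β = -6201/1549, γ = 1561/1549.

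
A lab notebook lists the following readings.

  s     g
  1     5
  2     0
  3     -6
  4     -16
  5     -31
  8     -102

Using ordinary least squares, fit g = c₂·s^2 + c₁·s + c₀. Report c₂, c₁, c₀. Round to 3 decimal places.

The normal equations are: 5075·c₂ + 737·c₁ + 119·c₀ = -7608;  737·c₂ + 119·c₁ + 23·c₀ = -1048;  119·c₂ + 23·c₁ + 6·c₀ = -150.
(Σs^2·s^2 = 5075, Σs^2·s = 737, Σs^2 = 119, Σs·s = 119, Σs = 23, Σ1 = 6, Σs^2·g = -7608, Σs·g = -1048, Σg = -150.)
Inverting the 3×3 Gram matrix, [c₂, c₁, c₀]ᵀ = [-3005/1452, 25477/7260, 3139/1210]ᵀ.

c₂ = -2.070, c₁ = 3.509, c₀ = 2.594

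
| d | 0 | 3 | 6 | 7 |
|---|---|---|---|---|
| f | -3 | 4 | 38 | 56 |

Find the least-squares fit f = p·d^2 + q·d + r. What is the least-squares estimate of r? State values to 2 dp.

r = -2.96

Sums needed: Σd^2·d^2 = 3778, Σd^2·d = 586, Σd^2 = 94, Σd·d = 94, Σd = 16, Σ1 = 4.
Right-hand side: Σd^2·f = 4148, Σd·f = 632, Σf = 95.
Inverting the 3×3 Gram matrix, [p, q, r]ᵀ = [101/66, -763/330, -163/55]ᵀ.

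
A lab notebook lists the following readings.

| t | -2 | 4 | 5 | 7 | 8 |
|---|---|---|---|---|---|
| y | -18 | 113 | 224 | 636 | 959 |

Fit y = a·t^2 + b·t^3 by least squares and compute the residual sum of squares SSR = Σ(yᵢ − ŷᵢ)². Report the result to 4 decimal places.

SSR = 5.1223

Forming AᵀA = [[7394, 53692]; [53692, 399578]] and Aᵀy = [99876, 744532]ᵀ gives AᵀA·[a, b]ᵀ = Aᵀy.
Eliminating b: 399578·(row 1) − 53692·(row 2) gives 71648868·a = 399578·99876 − 53692·744532 = -67159816, so a = -16789954/17912217.
Then b = (744532 − 53692·(-16789954/17912217))/399578 = 35631854/17912217.
Residuals: 29794742/17912217, 12281129/17912217, -7298764/5970739, -6848164/17912217, 2954637/5970739; SSR = 91751158/17912217.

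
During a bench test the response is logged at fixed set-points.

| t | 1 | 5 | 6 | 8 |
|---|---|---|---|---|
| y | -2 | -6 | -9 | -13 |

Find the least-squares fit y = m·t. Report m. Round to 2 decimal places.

Setting ∂/∂m … = 0 gives: 126·m = -190.
Hence m = -190 / 126 ≈ -1.50794.

m = -1.51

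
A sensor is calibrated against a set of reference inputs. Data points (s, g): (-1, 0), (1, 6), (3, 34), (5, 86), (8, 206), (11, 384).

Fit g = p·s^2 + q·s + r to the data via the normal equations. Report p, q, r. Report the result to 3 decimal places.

p = 2.958, q = 2.298, r = 0.044

Entries of MᵀM: Σs^2·s^2 = 19445, Σs^2·s = 1995, Σs^2 = 221, Σs·s = 221, Σs = 27, Σ1 = 6.
Right-hand side: Σs^2·g = 62110, Σs·g = 6410, Σg = 716.
So MᵀM·[p, q, r]ᵀ = Mᵀg: [[19445, 1995, 221]; [1995, 221, 27]; [221, 27, 6]]·[p, q, r]ᵀ = [62110, 6410, 716]ᵀ.
Inverting the 3×3 Gram matrix, [p, q, r]ᵀ = [24973/8443, 19405/8443, 370/8443]ᵀ.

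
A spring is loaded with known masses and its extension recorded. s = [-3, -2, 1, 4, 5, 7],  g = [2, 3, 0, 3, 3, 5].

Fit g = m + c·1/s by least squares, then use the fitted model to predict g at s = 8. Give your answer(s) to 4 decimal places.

ĝ = 2.6691

Normal-equation sums: Σ1 = 6, Σ1/s = 319/420, Σ1/s·1/s = 261781/176400.
For Xᵀg: Σg = 16, Σ1/s·g = -43/420.
XᵀX·[m, c]ᵀ = Xᵀg becomes [[6, 319/420]; [319/420, 261781/176400]]·[m, c]ᵀ = [16, -43/420]ᵀ.
det = 6·(261781/176400) − (319/420)² = 58757/7056.
m = (16·(261781/176400) − (319/420)·(-43/420))/(58757/7056) = 4202213/1468925; c = (6·(-43/420) − (319/420)·16)/(58757/7056) = -450408/293785.
At s = 8: ĝ = (4202213/1468925)·(1) + (-450408/293785)·(1/8) = 3920708/1468925.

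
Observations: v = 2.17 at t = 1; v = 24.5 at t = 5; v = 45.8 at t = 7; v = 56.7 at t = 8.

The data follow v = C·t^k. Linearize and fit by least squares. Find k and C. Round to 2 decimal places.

Let Y = ln v. Fitting Y = k·ln t + ln C by least squares:
XᵀX = [[10.7009, 5.6348]; [5.6348, 4]], rhs = [20.9861, 11.8355]ᵀ  (here Σln t = 5.6348, Σ(ln t)² = 10.7009, Σln v = 11.8355, Σln t·ln v = 20.9861).
Δ = 10.7009·4 − (5.6348)² = 11.0529; k = (20.9861·4 − 5.6348·11.8355)/11.0529 = 1.56105, ln C = (10.7009·11.8355 − 5.6348·20.9861)/11.0529 = 0.75982, so C = exp(0.75982) = 2.13790.

k = 1.56, C = 2.14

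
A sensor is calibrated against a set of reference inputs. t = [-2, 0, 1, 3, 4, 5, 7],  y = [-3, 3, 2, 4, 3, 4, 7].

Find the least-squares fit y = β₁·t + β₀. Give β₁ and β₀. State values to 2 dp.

The normal system XᵀX·[β₁, β₀]ᵀ = Xᵀy is [[104, 18]; [18, 7]]·[β₁, β₀]ᵀ = [101, 20]ᵀ.
Eliminating β₀: 7·(row 1) − 18·(row 2) gives 404·β₁ = 7·101 − 18·20 = 347, so β₁ = 347/404.
Then β₀ = (20 − 18·(347/404))/7 = 131/202.

β₁ = 0.86, β₀ = 0.65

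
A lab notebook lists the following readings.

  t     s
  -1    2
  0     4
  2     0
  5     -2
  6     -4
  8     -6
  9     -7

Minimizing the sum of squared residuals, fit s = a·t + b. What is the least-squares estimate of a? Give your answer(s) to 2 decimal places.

The normal system MᵀM·[a, b]ᵀ = Mᵀs is [[211, 29]; [29, 7]]·[a, b]ᵀ = [-147, -13]ᵀ.
det = 211·7 − 29² = 636.
a = ((-147)·7 − 29·(-13))/636 = -163/159; b = (211·(-13) − 29·(-147))/636 = 380/159.

a = -1.03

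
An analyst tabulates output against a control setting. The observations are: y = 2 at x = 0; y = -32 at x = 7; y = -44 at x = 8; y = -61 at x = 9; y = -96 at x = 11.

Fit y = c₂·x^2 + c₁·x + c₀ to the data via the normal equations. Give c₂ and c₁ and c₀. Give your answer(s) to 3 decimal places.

With design matrix A, AᵀA = [[27699, 2915, 315]; [2915, 315, 35]; [315, 35, 5]] and Aᵀy = [-20941, -2181, -231]ᵀ.
Inverting the 3×3 Gram matrix, [c₂, c₁, c₀]ᵀ = [-584/571, 6614/2855, 5761/2855]ᵀ.

c₂ = -1.023, c₁ = 2.317, c₀ = 2.018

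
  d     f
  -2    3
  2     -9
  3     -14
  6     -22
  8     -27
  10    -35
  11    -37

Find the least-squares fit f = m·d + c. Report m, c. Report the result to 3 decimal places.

m = -3.079, c = -3.427

With design matrix M, MᵀM = [[338, 38]; [38, 7]] and Mᵀf = [-1171, -141]ᵀ.
Eliminating c: 7·(row 1) − 38·(row 2) gives 922·m = 7·(-1171) − 38·(-141) = -2839, so m = -2839/922.
Then c = ((-141) − 38·(-2839/922))/7 = -1580/461.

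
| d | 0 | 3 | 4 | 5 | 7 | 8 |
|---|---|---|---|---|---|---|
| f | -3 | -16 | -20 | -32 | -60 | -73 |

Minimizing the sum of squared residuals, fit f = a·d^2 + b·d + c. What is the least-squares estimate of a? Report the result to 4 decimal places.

a = -1.0221

Entries of XᵀX: Σd^2·d^2 = 7459, Σd^2·d = 1071, Σd^2 = 163, Σd·d = 163, Σd = 27, Σ1 = 6.
And Σd^2·f = -8876, Σd·f = -1292, Σf = -204.
So XᵀX·[a, b, c]ᵀ = Xᵀf: [[7459, 1071, 163]; [1071, 163, 27]; [163, 27, 6]]·[a, b, c]ᵀ = [-8876, -1292, -204]ᵀ.
Row-reducing yields a = -9102/8905, b = -1246/1781, c = -27464/8905.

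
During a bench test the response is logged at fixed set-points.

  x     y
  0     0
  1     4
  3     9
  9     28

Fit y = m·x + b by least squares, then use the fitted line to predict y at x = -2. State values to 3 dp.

The normal equations are: 91·m + 13·b = 283;  13·m + 4·b = 41.
Δ = 91·4 − 13² = 195.
m = (283·4 − 13·41)/195 = 599/195; b = (91·41 − 13·283)/195 = 4/15.
At x = -2: ŷ = (599/195)·(-2) + (4/15)·(1) = -382/65.

ŷ = -5.877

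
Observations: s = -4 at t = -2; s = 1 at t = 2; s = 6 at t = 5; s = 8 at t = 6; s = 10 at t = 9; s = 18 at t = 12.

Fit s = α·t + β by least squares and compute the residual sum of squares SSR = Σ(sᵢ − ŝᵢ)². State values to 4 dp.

SSR = 6.9919

Sums needed: Σt·t = 294, Σt = 32, Σ1 = 6.
For Aᵀs: Σt·s = 394, Σs = 39.
Eliminating β: 6·(row 1) − 32·(row 2) gives 740·α = 6·394 − 32·39 = 1116, so α = 279/185.
Then β = (39 − 32·(279/185))/6 = -571/370.
Residuals: 207/370, -35/74, 1/370, 183/370, -751/370, 107/74; SSR = 2587/370.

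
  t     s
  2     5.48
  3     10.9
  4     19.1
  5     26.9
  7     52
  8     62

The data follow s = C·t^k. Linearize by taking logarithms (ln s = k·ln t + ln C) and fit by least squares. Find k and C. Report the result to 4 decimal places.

Linearized form: ln s = k·ln t + ln C. From the 6 transformed points,
AᵀA = [[14.3101, 8.8128]; [8.8128, 6]], rhs = [29.4619, 18.4101]ᵀ  (here Σln t = 8.8128, Σ(ln t)² = 14.3101, Σln s = 18.4101, Σln t·ln s = 29.4619).
Δ = 14.3101·6 − (8.8128)² = 8.1947; k = (29.4619·6 − 8.8128·18.4101)/8.1947 = 1.77270, ln C = (14.3101·18.4101 − 8.8128·29.4619)/8.1947 = 0.46459, so C = exp(0.46459) = 1.59136.

k = 1.7727, C = 1.5914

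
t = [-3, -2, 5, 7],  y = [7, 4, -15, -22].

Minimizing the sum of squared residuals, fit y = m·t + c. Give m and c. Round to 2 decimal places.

m = -2.84, c = -1.53

Setting ∂/∂m … = 0 gives: 87·m + 7·c = -258;  7·m + 4·c = -26.
Eliminating c: 4·(row 1) − 7·(row 2) gives 299·m = 4·(-258) − 7·(-26) = -850, so m = -850/299.
Then c = ((-26) − 7·(-850/299))/4 = -456/299.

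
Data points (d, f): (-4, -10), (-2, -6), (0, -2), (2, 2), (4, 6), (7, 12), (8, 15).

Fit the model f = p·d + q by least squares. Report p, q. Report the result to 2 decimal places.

p = 2.05, q = -1.96

Forming MᵀM = [[153, 15]; [15, 7]] and Mᵀf = [284, 17]ᵀ gives MᵀM·[p, q]ᵀ = Mᵀf.
Eliminating q: 7·(row 1) − 15·(row 2) gives 846·p = 7·284 − 15·17 = 1733, so p = 1733/846.
Then q = (17 − 15·(1733/846))/7 = -553/282.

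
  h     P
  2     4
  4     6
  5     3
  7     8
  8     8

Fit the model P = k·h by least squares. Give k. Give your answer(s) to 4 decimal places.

k = 1.0570

Normal-equation sums: Σh·h = 158.
For AᵀP: Σh·P = 167.
So AᵀA·[k]ᵀ = AᵀP: [[158]]·[k]ᵀ = [167]ᵀ.
Hence k = 167 / 158 ≈ 1.05696.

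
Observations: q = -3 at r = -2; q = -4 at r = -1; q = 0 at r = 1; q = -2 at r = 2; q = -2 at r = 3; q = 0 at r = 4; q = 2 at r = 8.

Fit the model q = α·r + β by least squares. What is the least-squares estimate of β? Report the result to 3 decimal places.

β = -2.417

The normal system AᵀA·[α, β]ᵀ = Aᵀq is [[99, 15]; [15, 7]]·[α, β]ᵀ = [16, -9]ᵀ.
Eliminating β: 7·(row 1) − 15·(row 2) gives 468·α = 7·16 − 15·(-9) = 247, so α = 19/36.
Then β = ((-9) − 15·(19/36))/7 = -29/12.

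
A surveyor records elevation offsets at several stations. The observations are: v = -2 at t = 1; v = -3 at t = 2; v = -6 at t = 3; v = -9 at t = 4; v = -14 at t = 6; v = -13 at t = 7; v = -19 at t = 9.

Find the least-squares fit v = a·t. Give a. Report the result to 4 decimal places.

a = -2.0816

The normal equations are: 196·a = -408.
(Σt·t = 196, Σt·v = -408.)
Hence a = -408 / 196 ≈ -2.08163.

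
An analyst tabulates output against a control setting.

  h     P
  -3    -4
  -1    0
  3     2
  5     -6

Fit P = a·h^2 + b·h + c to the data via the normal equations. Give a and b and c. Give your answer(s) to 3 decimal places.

a = -0.500, b = 0.900, c = 2.600

Compute the Gram sums: Σh^2·h^2 = 788, Σh^2·h = 124, Σh^2 = 44, Σh·h = 44, Σh = 4, Σ1 = 4.
Moment sums: Σh^2·P = -168, Σh·P = -12, ΣP = -8.
Normal equations: [[788, 124, 44]; [124, 44, 4]; [44, 4, 4]]·[a, b, c]ᵀ = [-168, -12, -8]ᵀ.
Solving the 3×3 system (Gaussian elimination) gives a = -1/2, b = 9/10, c = 13/5.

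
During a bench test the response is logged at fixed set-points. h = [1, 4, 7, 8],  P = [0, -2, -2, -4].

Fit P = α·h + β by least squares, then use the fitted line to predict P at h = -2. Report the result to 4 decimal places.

P̂ = 1.2667

MᵀM·[α, β]ᵀ = MᵀP reads: 130·α + 20·β = -54;  20·α + 4·β = -8.
(Σh·h = 130, Σh = 20, Σ1 = 4, Σh·P = -54, ΣP = -8.)
Eliminating β: 4·(row 1) − 20·(row 2) gives 120·α = 4·(-54) − 20·(-8) = -56, so α = -7/15.
Then β = ((-8) − 20·(-7/15))/4 = 1/3.
At h = -2: P̂ = (-7/15)·(-2) + (1/3)·(1) = 19/15.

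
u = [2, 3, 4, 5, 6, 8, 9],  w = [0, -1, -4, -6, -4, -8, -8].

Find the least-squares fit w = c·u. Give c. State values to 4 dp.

c = -0.8894

The normal system MᵀM·[c]ᵀ = Mᵀw is [[235]]·[c]ᵀ = [-209]ᵀ.
Hence c = -209 / 235 ≈ -0.889362.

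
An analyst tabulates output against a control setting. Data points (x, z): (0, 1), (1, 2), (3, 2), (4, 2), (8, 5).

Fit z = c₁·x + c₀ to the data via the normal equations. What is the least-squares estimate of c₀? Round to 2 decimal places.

Normal-equation sums: Σx·x = 90, Σx = 16, Σ1 = 5.
For Mᵀz: Σx·z = 56, Σz = 12.
Δ = 90·5 − 16² = 194.
c₁ = (56·5 − 16·12)/194 = 44/97; c₀ = (90·12 − 16·56)/194 = 92/97.

c₀ = 0.95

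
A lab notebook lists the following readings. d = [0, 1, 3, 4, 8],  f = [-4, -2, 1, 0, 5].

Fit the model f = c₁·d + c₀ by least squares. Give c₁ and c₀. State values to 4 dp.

The normal equations are: 90·c₁ + 16·c₀ = 41;  16·c₁ + 5·c₀ = 0.
Eliminating c₀: 5·(row 1) − 16·(row 2) gives 194·c₁ = 5·41 − 16·0 = 205, so c₁ = 205/194.
Then c₀ = (0 − 16·(205/194))/5 = -328/97.

c₁ = 1.0567, c₀ = -3.3814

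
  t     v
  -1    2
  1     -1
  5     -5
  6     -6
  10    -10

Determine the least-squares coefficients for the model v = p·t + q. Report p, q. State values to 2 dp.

p = -1.07, q = 0.49

Forming AᵀA = [[163, 21]; [21, 5]] and Aᵀv = [-164, -20]ᵀ gives AᵀA·[p, q]ᵀ = Aᵀv.
det = 163·5 − 21² = 374.
p = ((-164)·5 − 21·(-20))/374 = -200/187; q = (163·(-20) − 21·(-164))/374 = 92/187.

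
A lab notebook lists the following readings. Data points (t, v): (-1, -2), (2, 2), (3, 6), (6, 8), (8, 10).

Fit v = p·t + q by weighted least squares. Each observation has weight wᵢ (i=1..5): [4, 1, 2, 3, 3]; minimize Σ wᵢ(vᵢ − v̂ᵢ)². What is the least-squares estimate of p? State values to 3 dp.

Normal-equation sums: Σwᵢ·t·t = 326, Σwᵢ·t = 46, Σwᵢ·1 = 13.
And Σwᵢ·t·v = 432, Σwᵢ·v = 60.
So AᵀWA·[p, q]ᵀ = AᵀWv: [[326, 46]; [46, 13]]·[p, q]ᵀ = [432, 60]ᵀ.
Δ = 326·13 − 46² = 2122.
p = (432·13 − 46·60)/2122 = 1428/1061; q = (326·60 − 46·432)/2122 = -156/1061.

p = 1.346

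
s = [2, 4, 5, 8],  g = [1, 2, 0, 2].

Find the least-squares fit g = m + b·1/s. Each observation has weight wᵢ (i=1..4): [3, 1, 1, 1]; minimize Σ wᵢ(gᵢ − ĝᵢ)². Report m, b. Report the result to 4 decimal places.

From the data, Σwᵢ·1 = 6, Σwᵢ·1/s = 83/40, Σwᵢ·1/s·1/s = 1389/1600.
For XᵀWg: Σwᵢ·g = 7, Σwᵢ·1/s·g = 9/4.
Normal equations: [[6, 83/40]; [83/40, 1389/1600]]·[m, b]ᵀ = [7, 9/4]ᵀ.
det = 6·(1389/1600) − (83/40)² = 289/320.
m = (7·(1389/1600) − (83/40)·(9/4))/(289/320) = 2253/1445; b = (6·(9/4) − (83/40)·7)/(289/320) = -328/289.

m = 1.5592, b = -1.1349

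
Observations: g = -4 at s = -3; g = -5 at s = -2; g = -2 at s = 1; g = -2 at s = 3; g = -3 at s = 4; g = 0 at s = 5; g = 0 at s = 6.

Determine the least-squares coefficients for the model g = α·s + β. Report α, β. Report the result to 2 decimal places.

α = 0.47, β = -3.23

Normal-equation sums: Σs·s = 100, Σs = 14, Σ1 = 7.
And Σs·g = 2, Σg = -16.
Eliminating β: 7·(row 1) − 14·(row 2) gives 504·α = 7·2 − 14·(-16) = 238, so α = 17/36.
Then β = ((-16) − 14·(17/36))/7 = -407/126.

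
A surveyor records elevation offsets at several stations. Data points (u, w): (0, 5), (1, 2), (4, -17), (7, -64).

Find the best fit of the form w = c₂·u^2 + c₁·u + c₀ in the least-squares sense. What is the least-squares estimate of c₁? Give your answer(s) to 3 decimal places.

AᵀA·[c₂, c₁, c₀]ᵀ = Aᵀw reads: 2658·c₂ + 408·c₁ + 66·c₀ = -3406;  408·c₂ + 66·c₁ + 12·c₀ = -514;  66·c₂ + 12·c₁ + 4·c₀ = -74.
(Σu^2·u^2 = 2658, Σu^2·u = 408, Σu^2 = 66, Σu·u = 66, Σu = 12, Σ1 = 4, Σu^2·w = -3406, Σu·w = -514, Σw = -74.)
Row-reducing yields c₂ = -47/33, c₁ = 13/55, c₀ = 236/55.

c₁ = 0.236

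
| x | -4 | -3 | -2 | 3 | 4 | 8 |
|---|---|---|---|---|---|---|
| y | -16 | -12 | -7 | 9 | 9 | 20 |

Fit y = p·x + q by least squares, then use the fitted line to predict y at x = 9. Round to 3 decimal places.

ŷ = 24.357

With design matrix A, AᵀA = [[118, 6]; [6, 6]] and Aᵀy = [337, 3]ᵀ.
det = 118·6 − 6² = 672.
p = (337·6 − 6·3)/672 = 167/56; q = (118·3 − 6·337)/672 = -139/56.
At x = 9: ŷ = (167/56)·(9) + (-139/56)·(1) = 341/14.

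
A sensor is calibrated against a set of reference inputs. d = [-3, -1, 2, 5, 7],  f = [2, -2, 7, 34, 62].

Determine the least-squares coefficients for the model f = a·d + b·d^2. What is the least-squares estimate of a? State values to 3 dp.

Forming MᵀM = [[88, 448]; [448, 3124]] and Mᵀf = [614, 3932]ᵀ gives MᵀM·[a, b]ᵀ = Mᵀf.
Eliminating b: 3124·(row 1) − 448·(row 2) gives 74208·a = 3124·614 − 448·3932 = 156600, so a = 6525/3092.
Then b = (3932 − 448·(6525/3092))/3124 = 739/773.

a = 2.110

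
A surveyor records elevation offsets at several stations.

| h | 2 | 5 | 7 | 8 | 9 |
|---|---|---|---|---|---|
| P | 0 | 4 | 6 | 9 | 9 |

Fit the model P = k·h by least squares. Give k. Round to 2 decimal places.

XᵀX·[k]ᵀ = XᵀP reads: 223·k = 215.
(Σh·h = 223, Σh·P = 215.)
k = 215/223 = 0.964126.

k = 0.96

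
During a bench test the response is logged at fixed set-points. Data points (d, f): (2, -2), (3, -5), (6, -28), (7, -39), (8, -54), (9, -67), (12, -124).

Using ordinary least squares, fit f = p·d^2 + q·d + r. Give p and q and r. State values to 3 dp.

Compute the Gram sums: Σd^2·d^2 = 35187, Σd^2·d = 3563, Σd^2 = 387, Σd·d = 387, Σd = 47, Σ1 = 7.
Right-hand side: Σd^2·f = -29711, Σd·f = -2983, Σf = -319.
Normal equations: [[35187, 3563, 387]; [3563, 387, 47]; [387, 47, 7]]·[p, q, r]ᵀ = [-29711, -2983, -319]ᵀ.
Inverting the 3×3 Gram matrix, [p, q, r]ᵀ = [-22377/23933, 20344/23933, 9872/23933]ᵀ.

p = -0.935, q = 0.850, r = 0.412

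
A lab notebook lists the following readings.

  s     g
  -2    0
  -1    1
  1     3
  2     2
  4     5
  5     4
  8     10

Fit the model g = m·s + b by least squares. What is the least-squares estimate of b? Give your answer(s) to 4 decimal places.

Normal-equation sums: Σs·s = 115, Σs = 17, Σ1 = 7.
For Mᵀg: Σs·g = 126, Σg = 25.
det = 115·7 − 17² = 516.
m = (126·7 − 17·25)/516 = 457/516; b = (115·25 − 17·126)/516 = 733/516.

b = 1.4205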